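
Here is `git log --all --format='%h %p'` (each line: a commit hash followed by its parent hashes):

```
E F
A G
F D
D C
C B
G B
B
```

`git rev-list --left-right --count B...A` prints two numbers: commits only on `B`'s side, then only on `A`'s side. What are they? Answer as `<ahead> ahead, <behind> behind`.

Reachable from B: {B}.
Reachable from A: {A, B, G}.
Only in B's history (ahead): {} — 0.
Only in A's history (behind): {A, G} — 2.

0 ahead, 2 behind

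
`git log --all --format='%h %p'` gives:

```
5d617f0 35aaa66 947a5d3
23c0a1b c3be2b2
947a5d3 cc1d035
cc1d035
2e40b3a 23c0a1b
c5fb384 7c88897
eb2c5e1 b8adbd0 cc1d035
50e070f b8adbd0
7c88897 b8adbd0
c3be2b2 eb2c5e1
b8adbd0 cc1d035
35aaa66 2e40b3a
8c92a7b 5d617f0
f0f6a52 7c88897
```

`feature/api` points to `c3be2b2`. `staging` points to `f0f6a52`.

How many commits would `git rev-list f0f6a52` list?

4

Walking parent pointers from f0f6a52: reachable set = {7c88897, b8adbd0, cc1d035, f0f6a52}.
That is 4 commits.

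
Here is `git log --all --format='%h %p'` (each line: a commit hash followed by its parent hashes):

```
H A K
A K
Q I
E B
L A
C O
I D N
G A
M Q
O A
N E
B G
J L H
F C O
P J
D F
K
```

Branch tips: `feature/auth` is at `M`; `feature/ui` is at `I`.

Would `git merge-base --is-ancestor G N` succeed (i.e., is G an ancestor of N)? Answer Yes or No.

Ancestors of N (commits reachable by following parents): {A, B, E, G, K, N}.
G is in that set, so it is an ancestor of N.

Yes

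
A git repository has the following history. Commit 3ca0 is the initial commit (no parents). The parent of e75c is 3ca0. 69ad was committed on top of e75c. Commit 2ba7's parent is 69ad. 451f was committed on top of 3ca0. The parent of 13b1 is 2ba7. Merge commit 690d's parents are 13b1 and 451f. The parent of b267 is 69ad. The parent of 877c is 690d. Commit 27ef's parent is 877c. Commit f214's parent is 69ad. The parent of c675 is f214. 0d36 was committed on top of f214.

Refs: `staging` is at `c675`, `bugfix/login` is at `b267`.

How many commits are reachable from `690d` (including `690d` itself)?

7

Walking parent pointers from 690d: reachable set = {13b1, 2ba7, 3ca0, 451f, 690d, 69ad, e75c}.
That is 7 commits.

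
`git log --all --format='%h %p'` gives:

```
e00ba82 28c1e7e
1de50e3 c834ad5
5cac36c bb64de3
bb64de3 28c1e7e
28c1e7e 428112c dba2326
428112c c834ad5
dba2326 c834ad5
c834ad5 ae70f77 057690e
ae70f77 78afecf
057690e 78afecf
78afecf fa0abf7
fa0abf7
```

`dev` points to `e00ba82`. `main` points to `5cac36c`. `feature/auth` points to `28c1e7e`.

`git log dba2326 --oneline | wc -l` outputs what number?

Walking parent pointers from dba2326: reachable set = {057690e, 78afecf, ae70f77, c834ad5, dba2326, fa0abf7}.
That is 6 commits.

6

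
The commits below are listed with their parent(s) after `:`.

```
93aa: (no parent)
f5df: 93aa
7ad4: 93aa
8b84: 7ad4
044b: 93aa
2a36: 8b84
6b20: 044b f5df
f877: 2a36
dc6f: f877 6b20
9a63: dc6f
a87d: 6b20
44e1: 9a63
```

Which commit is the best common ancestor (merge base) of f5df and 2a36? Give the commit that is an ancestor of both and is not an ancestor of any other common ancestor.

93aa

Ancestors of f5df: {93aa, f5df}.
Ancestors of 2a36: {2a36, 7ad4, 8b84, 93aa}.
Common ancestors: {93aa}.
The only common ancestor is 93aa, so it is the merge base.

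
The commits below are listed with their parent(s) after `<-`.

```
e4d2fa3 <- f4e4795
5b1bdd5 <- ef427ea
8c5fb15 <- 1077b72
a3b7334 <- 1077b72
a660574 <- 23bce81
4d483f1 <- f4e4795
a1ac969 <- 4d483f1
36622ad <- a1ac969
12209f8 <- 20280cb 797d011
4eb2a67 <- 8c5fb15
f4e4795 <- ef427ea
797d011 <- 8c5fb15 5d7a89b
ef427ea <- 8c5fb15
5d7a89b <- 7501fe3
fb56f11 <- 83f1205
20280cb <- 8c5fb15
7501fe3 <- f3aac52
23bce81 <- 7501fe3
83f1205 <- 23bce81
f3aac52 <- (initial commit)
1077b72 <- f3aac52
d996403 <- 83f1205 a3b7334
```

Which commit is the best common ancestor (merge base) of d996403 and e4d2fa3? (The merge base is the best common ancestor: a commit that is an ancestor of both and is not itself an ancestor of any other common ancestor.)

1077b72

Ancestors of d996403: {1077b72, 23bce81, 7501fe3, 83f1205, a3b7334, d996403, f3aac52}.
Ancestors of e4d2fa3: {1077b72, 8c5fb15, e4d2fa3, ef427ea, f3aac52, f4e4795}.
Common ancestors: {1077b72, f3aac52}.
Among these, 1077b72 is not an ancestor of any other common ancestor — it is the merge base.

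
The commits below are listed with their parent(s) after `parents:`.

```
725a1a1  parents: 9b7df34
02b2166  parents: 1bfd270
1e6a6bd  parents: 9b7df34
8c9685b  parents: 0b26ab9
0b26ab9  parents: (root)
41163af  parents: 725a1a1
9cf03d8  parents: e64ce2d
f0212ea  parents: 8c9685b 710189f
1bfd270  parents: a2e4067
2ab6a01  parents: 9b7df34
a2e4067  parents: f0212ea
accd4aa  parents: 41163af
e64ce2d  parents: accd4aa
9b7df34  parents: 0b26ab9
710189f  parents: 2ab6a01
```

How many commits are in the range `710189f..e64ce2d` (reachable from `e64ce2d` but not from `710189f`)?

4

Reachable from e64ce2d: {0b26ab9, 41163af, 725a1a1, 9b7df34, accd4aa, e64ce2d}.
Reachable from 710189f: {0b26ab9, 2ab6a01, 710189f, 9b7df34}.
In e64ce2d's history but not 710189f's: {41163af, 725a1a1, accd4aa, e64ce2d} — 4 commits.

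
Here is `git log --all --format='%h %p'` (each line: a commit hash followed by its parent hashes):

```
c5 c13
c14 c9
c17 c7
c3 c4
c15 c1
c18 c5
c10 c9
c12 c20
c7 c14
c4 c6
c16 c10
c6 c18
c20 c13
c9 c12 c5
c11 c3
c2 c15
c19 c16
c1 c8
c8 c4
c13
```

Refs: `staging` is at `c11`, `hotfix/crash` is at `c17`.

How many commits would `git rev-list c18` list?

Walking parent pointers from c18: reachable set = {c13, c18, c5}.
That is 3 commits.

3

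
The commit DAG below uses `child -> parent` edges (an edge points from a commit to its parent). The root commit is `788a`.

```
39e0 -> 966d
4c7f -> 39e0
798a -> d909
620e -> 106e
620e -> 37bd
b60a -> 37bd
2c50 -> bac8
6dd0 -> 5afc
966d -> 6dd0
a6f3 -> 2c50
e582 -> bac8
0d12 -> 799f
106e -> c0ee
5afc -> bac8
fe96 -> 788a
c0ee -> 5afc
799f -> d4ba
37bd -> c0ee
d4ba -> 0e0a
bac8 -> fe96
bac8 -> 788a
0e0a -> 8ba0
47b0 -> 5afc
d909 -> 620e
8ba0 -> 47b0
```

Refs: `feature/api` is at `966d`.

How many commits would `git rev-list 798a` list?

Walking parent pointers from 798a: reachable set = {106e, 37bd, 5afc, 620e, 788a, 798a, bac8, c0ee, d909, fe96}.
That is 10 commits.

10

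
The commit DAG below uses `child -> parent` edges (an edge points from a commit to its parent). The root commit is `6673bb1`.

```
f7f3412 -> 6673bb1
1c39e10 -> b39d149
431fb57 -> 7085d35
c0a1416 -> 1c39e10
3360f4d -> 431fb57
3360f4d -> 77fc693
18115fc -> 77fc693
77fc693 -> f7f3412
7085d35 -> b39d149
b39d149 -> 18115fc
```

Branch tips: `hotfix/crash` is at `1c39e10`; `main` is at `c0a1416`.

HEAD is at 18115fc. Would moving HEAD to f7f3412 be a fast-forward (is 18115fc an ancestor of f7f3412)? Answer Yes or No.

A fast-forward from 18115fc to f7f3412 is possible iff 18115fc is an ancestor of f7f3412.
Ancestors of f7f3412: {6673bb1, f7f3412}.
18115fc is not among them, so fast-forward is not possible.

No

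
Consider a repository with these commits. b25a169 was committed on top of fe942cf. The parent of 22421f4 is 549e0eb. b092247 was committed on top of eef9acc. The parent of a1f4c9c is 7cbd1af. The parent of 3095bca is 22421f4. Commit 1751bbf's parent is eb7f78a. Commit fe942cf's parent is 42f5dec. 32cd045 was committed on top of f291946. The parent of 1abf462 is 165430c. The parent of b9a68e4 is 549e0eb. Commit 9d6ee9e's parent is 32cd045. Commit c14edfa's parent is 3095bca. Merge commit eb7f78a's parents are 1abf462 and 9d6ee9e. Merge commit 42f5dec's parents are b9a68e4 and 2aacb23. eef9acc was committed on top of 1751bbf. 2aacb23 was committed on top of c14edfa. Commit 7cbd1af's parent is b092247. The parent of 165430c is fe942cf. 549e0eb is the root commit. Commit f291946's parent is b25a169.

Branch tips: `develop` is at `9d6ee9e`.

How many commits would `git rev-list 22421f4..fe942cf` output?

6

Reachable from fe942cf: {22421f4, 2aacb23, 3095bca, 42f5dec, 549e0eb, b9a68e4, c14edfa, fe942cf}.
Reachable from 22421f4: {22421f4, 549e0eb}.
In fe942cf's history but not 22421f4's: {2aacb23, 3095bca, 42f5dec, b9a68e4, c14edfa, fe942cf} — 6 commits.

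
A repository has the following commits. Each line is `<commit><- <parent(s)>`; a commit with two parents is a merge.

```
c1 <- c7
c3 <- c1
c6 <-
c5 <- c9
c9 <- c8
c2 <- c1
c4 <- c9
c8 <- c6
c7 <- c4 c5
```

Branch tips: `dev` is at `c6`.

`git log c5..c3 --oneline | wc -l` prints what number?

4

Reachable from c3: {c1, c3, c4, c5, c6, c7, c8, c9}.
Reachable from c5: {c5, c6, c8, c9}.
In c3's history but not c5's: {c1, c3, c4, c7} — 4 commits.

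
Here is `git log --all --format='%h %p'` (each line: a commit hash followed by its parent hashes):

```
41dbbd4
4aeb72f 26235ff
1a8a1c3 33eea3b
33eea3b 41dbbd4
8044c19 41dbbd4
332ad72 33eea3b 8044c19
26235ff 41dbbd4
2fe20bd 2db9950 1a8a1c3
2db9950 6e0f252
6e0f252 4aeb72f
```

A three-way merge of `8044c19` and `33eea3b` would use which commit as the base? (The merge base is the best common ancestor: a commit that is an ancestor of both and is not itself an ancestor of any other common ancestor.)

Ancestors of 8044c19: {41dbbd4, 8044c19}.
Ancestors of 33eea3b: {33eea3b, 41dbbd4}.
Common ancestors: {41dbbd4}.
The only common ancestor is 41dbbd4, so it is the merge base.

41dbbd4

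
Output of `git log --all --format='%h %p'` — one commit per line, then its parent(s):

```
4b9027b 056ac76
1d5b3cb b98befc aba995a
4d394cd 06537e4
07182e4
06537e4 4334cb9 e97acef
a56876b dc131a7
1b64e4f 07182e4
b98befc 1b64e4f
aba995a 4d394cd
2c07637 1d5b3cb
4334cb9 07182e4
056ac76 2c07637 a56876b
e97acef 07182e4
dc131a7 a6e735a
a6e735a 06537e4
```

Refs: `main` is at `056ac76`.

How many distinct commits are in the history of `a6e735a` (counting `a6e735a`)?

Walking parent pointers from a6e735a: reachable set = {06537e4, 07182e4, 4334cb9, a6e735a, e97acef}.
That is 5 commits.

5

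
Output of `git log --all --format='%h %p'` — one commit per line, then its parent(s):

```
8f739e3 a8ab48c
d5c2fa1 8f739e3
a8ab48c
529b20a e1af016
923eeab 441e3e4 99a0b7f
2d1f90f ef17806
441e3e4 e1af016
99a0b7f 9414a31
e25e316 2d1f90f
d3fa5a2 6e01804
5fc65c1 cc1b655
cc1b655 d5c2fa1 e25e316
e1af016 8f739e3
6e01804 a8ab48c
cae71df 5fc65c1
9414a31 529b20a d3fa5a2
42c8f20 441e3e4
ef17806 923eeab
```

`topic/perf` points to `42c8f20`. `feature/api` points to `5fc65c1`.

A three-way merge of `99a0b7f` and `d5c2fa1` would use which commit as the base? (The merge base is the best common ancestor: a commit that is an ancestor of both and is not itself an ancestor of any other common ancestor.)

Ancestors of 99a0b7f: {529b20a, 6e01804, 8f739e3, 9414a31, 99a0b7f, a8ab48c, d3fa5a2, e1af016}.
Ancestors of d5c2fa1: {8f739e3, a8ab48c, d5c2fa1}.
Common ancestors: {8f739e3, a8ab48c}.
Among these, 8f739e3 is not an ancestor of any other common ancestor — it is the merge base.

8f739e3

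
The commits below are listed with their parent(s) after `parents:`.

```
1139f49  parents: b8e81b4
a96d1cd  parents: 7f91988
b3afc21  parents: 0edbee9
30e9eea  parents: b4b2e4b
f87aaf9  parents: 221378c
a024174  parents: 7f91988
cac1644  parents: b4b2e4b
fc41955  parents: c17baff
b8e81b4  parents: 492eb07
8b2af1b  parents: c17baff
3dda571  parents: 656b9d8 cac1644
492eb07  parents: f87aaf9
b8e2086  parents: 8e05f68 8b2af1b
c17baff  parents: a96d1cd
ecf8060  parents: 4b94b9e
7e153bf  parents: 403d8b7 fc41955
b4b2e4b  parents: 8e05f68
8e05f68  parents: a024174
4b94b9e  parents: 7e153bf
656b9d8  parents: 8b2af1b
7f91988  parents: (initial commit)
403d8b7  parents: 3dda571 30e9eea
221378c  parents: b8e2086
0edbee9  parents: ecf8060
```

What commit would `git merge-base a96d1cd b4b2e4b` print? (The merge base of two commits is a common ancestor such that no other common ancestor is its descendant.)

7f91988

Ancestors of a96d1cd: {7f91988, a96d1cd}.
Ancestors of b4b2e4b: {7f91988, 8e05f68, a024174, b4b2e4b}.
Common ancestors: {7f91988}.
The only common ancestor is 7f91988, so it is the merge base.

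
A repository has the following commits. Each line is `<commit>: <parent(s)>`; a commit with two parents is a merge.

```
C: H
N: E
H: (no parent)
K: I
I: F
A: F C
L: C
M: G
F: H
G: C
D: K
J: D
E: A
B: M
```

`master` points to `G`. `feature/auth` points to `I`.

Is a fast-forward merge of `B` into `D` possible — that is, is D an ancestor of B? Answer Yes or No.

No

A fast-forward from D to B is possible iff D is an ancestor of B.
Ancestors of B: {B, C, G, H, M}.
D is not among them, so fast-forward is not possible.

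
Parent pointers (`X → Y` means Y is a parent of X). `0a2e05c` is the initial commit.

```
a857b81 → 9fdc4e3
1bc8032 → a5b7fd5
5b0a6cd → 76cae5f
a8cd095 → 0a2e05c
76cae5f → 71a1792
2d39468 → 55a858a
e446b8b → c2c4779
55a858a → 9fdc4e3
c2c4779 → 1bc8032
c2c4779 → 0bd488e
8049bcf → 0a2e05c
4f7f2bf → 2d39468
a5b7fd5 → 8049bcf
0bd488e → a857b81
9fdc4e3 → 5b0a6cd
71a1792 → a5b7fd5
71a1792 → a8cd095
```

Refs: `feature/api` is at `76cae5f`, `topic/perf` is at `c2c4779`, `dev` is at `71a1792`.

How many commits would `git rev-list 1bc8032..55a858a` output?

6

Reachable from 55a858a: {0a2e05c, 55a858a, 5b0a6cd, 71a1792, 76cae5f, 8049bcf, 9fdc4e3, a5b7fd5, a8cd095}.
Reachable from 1bc8032: {0a2e05c, 1bc8032, 8049bcf, a5b7fd5}.
In 55a858a's history but not 1bc8032's: {55a858a, 5b0a6cd, 71a1792, 76cae5f, 9fdc4e3, a8cd095} — 6 commits.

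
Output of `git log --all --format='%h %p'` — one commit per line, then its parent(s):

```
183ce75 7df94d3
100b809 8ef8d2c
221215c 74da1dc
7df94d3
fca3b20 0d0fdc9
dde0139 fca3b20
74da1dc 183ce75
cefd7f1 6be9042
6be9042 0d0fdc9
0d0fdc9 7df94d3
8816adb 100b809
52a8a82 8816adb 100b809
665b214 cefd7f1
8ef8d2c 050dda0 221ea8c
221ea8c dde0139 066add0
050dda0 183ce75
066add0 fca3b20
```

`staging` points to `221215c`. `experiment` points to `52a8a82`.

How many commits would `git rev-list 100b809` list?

Walking parent pointers from 100b809: reachable set = {050dda0, 066add0, 0d0fdc9, 100b809, 183ce75, 221ea8c, 7df94d3, 8ef8d2c, dde0139, fca3b20}.
That is 10 commits.

10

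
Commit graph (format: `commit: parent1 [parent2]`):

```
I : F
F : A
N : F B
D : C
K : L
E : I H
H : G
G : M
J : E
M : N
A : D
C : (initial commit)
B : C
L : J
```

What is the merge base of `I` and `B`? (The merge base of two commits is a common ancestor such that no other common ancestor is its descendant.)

C

Ancestors of I: {A, C, D, F, I}.
Ancestors of B: {B, C}.
Common ancestors: {C}.
The only common ancestor is C, so it is the merge base.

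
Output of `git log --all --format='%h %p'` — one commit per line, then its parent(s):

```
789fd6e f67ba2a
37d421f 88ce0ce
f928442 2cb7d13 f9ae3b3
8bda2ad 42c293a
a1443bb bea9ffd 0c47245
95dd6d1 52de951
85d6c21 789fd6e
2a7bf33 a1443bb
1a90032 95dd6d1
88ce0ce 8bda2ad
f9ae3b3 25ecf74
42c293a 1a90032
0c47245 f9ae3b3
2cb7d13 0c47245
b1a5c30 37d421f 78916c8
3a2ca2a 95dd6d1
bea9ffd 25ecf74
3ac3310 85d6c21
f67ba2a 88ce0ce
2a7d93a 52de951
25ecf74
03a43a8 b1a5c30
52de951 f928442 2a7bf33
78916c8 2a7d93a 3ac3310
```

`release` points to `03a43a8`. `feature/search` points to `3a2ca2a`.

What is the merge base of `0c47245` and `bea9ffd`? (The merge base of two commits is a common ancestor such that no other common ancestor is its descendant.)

Ancestors of 0c47245: {0c47245, 25ecf74, f9ae3b3}.
Ancestors of bea9ffd: {25ecf74, bea9ffd}.
Common ancestors: {25ecf74}.
The only common ancestor is 25ecf74, so it is the merge base.

25ecf74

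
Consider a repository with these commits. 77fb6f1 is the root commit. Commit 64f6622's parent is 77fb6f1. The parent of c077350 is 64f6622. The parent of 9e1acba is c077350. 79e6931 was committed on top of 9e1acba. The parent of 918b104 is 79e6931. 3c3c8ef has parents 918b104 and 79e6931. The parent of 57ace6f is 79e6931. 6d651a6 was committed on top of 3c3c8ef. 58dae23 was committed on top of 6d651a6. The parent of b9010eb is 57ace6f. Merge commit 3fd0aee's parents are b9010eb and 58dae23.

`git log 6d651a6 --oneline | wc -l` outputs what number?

Walking parent pointers from 6d651a6: reachable set = {3c3c8ef, 64f6622, 6d651a6, 77fb6f1, 79e6931, 918b104, 9e1acba, c077350}.
That is 8 commits.

8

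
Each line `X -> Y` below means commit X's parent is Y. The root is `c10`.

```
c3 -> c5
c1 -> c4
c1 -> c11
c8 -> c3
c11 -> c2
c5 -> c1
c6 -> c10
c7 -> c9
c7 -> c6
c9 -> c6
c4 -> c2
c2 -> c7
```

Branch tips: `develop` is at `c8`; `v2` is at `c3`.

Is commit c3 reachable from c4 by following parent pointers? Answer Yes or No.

Ancestors of c4: {c10, c2, c4, c6, c7, c9}.
c3 is not in that set, so it is not an ancestor of c4.

No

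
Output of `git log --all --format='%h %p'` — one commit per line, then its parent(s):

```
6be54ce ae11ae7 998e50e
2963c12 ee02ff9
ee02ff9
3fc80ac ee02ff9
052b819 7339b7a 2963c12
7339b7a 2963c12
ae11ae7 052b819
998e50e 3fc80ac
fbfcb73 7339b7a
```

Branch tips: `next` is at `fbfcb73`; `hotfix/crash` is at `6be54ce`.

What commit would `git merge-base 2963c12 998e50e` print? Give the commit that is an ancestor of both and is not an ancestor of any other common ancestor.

Ancestors of 2963c12: {2963c12, ee02ff9}.
Ancestors of 998e50e: {3fc80ac, 998e50e, ee02ff9}.
Common ancestors: {ee02ff9}.
The only common ancestor is ee02ff9, so it is the merge base.

ee02ff9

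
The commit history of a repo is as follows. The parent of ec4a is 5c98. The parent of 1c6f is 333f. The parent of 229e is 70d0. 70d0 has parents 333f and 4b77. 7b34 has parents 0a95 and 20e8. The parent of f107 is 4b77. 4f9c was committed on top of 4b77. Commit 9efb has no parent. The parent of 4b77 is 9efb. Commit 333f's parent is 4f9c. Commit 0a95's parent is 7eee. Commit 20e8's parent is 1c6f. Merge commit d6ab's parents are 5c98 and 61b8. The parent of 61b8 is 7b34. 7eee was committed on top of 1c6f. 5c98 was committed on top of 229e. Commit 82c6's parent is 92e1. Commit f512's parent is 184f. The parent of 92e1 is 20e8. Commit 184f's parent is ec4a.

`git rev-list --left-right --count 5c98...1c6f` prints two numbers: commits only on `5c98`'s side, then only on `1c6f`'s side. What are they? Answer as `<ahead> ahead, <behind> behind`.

Reachable from 5c98: {229e, 333f, 4b77, 4f9c, 5c98, 70d0, 9efb}.
Reachable from 1c6f: {1c6f, 333f, 4b77, 4f9c, 9efb}.
Only in 5c98's history (ahead): {229e, 5c98, 70d0} — 3.
Only in 1c6f's history (behind): {1c6f} — 1.

3 ahead, 1 behind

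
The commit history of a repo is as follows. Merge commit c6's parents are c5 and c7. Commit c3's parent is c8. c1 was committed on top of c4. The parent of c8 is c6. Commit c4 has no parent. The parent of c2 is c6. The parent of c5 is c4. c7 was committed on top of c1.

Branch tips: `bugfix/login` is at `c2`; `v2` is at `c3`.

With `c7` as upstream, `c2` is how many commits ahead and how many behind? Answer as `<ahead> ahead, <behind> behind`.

3 ahead, 0 behind

Reachable from c2: {c1, c2, c4, c5, c6, c7}.
Reachable from c7: {c1, c4, c7}.
Only in c2's history (ahead): {c2, c5, c6} — 3.
Only in c7's history (behind): {} — 0.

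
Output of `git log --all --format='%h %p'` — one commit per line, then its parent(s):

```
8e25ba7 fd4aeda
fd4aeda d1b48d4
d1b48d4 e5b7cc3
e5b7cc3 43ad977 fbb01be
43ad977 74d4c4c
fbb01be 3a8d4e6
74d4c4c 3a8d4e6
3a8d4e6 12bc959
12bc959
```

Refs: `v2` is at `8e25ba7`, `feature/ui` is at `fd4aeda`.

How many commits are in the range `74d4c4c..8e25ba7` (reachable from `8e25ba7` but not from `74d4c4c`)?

Reachable from 8e25ba7: {12bc959, 3a8d4e6, 43ad977, 74d4c4c, 8e25ba7, d1b48d4, e5b7cc3, fbb01be, fd4aeda}.
Reachable from 74d4c4c: {12bc959, 3a8d4e6, 74d4c4c}.
In 8e25ba7's history but not 74d4c4c's: {43ad977, 8e25ba7, d1b48d4, e5b7cc3, fbb01be, fd4aeda} — 6 commits.

6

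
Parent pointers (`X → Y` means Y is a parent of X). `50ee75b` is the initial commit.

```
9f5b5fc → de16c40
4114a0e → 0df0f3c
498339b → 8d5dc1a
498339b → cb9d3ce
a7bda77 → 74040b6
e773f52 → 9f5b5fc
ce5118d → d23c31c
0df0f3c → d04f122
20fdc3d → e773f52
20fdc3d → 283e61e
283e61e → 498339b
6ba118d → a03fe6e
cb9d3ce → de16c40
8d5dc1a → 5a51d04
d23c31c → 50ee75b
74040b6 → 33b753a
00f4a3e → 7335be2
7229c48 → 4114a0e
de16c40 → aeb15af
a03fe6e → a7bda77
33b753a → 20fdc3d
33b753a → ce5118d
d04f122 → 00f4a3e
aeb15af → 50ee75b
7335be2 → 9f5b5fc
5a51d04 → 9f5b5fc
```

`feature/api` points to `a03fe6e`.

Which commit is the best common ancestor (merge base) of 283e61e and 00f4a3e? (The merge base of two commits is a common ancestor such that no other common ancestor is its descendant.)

Ancestors of 283e61e: {283e61e, 498339b, 50ee75b, 5a51d04, 8d5dc1a, 9f5b5fc, aeb15af, cb9d3ce, de16c40}.
Ancestors of 00f4a3e: {00f4a3e, 50ee75b, 7335be2, 9f5b5fc, aeb15af, de16c40}.
Common ancestors: {50ee75b, 9f5b5fc, aeb15af, de16c40}.
Among these, 9f5b5fc is not an ancestor of any other common ancestor — it is the merge base.

9f5b5fc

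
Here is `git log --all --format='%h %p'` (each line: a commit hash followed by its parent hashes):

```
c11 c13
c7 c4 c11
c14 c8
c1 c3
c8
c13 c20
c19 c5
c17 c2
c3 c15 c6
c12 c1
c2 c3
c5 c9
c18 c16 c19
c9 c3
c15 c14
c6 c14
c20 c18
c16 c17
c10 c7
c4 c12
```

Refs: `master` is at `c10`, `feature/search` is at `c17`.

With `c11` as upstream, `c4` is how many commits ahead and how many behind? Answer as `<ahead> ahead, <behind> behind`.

Reachable from c4: {c1, c12, c14, c15, c3, c4, c6, c8}.
Reachable from c11: {c11, c13, c14, c15, c16, c17, c18, c19, c2, c20, c3, c5, c6, c8, c9}.
Only in c4's history (ahead): {c1, c12, c4} — 3.
Only in c11's history (behind): {c11, c13, c16, c17, c18, c19, c2, c20, c5, c9} — 10.

3 ahead, 10 behind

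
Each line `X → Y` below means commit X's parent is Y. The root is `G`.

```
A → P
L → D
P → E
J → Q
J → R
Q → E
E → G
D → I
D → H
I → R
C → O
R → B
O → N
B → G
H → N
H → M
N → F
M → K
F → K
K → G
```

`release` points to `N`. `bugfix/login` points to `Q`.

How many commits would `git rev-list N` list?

Walking parent pointers from N: reachable set = {F, G, K, N}.
That is 4 commits.

4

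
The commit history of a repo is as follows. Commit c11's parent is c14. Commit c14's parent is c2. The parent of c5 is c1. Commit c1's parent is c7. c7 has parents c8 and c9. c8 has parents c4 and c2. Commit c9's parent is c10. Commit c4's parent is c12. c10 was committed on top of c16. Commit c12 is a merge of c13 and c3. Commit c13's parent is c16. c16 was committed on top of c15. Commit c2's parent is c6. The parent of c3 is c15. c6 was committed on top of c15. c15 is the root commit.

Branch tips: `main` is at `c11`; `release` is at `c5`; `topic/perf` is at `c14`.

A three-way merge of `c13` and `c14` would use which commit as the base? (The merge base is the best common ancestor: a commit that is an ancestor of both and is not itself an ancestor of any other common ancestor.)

c15

Ancestors of c13: {c13, c15, c16}.
Ancestors of c14: {c14, c15, c2, c6}.
Common ancestors: {c15}.
The only common ancestor is c15, so it is the merge base.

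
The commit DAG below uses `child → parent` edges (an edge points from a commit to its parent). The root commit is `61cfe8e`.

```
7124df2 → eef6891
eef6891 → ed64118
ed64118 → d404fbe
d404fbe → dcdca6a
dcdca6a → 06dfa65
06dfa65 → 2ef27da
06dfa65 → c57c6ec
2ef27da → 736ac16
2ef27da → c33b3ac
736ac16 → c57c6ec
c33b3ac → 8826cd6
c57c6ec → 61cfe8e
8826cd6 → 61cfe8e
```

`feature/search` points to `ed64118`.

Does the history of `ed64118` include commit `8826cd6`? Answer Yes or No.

Ancestors of ed64118 (commits reachable by following parents): {06dfa65, 2ef27da, 61cfe8e, 736ac16, 8826cd6, c33b3ac, c57c6ec, d404fbe, dcdca6a, ed64118}.
8826cd6 is in that set, so it is an ancestor of ed64118.

Yes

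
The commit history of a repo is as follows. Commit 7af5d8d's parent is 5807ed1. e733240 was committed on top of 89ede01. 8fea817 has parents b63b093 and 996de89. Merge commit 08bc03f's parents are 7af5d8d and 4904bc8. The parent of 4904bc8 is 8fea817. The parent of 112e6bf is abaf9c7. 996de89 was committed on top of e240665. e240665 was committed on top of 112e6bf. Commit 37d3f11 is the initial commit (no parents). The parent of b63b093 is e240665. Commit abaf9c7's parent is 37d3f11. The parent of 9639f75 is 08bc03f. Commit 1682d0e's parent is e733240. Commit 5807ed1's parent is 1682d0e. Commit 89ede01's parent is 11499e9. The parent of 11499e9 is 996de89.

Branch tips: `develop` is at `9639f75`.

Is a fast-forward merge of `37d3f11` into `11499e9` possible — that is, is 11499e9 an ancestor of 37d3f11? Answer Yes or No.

A fast-forward from 11499e9 to 37d3f11 is possible iff 11499e9 is an ancestor of 37d3f11.
Ancestors of 37d3f11: {37d3f11}.
11499e9 is not among them, so fast-forward is not possible.

No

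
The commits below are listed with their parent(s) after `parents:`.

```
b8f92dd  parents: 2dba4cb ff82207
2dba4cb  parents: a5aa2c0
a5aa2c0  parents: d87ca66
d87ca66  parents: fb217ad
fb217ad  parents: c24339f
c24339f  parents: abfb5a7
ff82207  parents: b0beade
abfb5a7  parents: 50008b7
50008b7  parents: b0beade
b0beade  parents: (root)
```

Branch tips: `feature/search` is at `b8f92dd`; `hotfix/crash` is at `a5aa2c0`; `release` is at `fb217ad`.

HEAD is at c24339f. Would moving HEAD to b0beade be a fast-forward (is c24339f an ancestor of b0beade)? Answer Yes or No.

No

A fast-forward from c24339f to b0beade is possible iff c24339f is an ancestor of b0beade.
Ancestors of b0beade: {b0beade}.
c24339f is not among them, so fast-forward is not possible.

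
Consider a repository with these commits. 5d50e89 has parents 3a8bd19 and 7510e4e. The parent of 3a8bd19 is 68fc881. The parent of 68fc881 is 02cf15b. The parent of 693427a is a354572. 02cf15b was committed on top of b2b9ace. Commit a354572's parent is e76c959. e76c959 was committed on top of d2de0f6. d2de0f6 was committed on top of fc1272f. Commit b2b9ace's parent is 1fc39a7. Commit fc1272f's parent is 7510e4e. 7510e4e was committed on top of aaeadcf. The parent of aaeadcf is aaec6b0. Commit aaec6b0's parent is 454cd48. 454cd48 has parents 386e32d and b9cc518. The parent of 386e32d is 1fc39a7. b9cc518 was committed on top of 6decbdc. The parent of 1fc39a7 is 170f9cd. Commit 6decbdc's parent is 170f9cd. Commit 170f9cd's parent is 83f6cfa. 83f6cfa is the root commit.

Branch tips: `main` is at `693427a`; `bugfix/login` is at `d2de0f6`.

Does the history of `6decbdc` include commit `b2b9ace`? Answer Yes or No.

No

Ancestors of 6decbdc: {170f9cd, 6decbdc, 83f6cfa}.
b2b9ace is not in that set, so it is not an ancestor of 6decbdc.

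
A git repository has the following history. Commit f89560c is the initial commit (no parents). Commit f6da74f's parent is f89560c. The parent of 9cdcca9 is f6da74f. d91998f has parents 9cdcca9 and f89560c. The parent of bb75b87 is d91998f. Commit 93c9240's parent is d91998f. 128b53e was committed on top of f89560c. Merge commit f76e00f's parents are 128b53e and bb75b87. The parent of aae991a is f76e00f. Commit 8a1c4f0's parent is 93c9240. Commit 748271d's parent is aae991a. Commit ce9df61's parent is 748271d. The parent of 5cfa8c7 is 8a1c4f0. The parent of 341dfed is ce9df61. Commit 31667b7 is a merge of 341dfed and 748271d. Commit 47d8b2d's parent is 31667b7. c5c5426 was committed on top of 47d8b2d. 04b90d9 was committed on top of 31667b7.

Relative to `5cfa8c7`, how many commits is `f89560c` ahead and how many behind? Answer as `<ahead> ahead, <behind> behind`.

Reachable from f89560c: {f89560c}.
Reachable from 5cfa8c7: {5cfa8c7, 8a1c4f0, 93c9240, 9cdcca9, d91998f, f6da74f, f89560c}.
Only in f89560c's history (ahead): {} — 0.
Only in 5cfa8c7's history (behind): {5cfa8c7, 8a1c4f0, 93c9240, 9cdcca9, d91998f, f6da74f} — 6.

0 ahead, 6 behind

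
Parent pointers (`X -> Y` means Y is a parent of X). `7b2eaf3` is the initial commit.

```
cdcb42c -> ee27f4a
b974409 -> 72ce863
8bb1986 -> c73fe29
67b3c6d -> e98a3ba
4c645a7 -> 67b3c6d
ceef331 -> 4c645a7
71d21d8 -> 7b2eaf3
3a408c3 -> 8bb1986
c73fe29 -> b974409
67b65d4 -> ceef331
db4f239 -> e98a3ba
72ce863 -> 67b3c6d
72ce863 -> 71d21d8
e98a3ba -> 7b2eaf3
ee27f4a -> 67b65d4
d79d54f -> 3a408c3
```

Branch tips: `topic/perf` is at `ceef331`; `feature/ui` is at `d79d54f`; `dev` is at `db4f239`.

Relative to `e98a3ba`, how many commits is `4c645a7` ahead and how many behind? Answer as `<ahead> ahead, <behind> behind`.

Reachable from 4c645a7: {4c645a7, 67b3c6d, 7b2eaf3, e98a3ba}.
Reachable from e98a3ba: {7b2eaf3, e98a3ba}.
Only in 4c645a7's history (ahead): {4c645a7, 67b3c6d} — 2.
Only in e98a3ba's history (behind): {} — 0.

2 ahead, 0 behind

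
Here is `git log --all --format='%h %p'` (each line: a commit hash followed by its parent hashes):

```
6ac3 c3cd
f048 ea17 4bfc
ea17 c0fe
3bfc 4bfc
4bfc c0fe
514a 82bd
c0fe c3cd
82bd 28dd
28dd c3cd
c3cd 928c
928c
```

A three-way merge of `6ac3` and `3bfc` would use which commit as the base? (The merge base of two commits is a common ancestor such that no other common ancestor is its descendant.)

c3cd

Ancestors of 6ac3: {6ac3, 928c, c3cd}.
Ancestors of 3bfc: {3bfc, 4bfc, 928c, c0fe, c3cd}.
Common ancestors: {928c, c3cd}.
Among these, c3cd is not an ancestor of any other common ancestor — it is the merge base.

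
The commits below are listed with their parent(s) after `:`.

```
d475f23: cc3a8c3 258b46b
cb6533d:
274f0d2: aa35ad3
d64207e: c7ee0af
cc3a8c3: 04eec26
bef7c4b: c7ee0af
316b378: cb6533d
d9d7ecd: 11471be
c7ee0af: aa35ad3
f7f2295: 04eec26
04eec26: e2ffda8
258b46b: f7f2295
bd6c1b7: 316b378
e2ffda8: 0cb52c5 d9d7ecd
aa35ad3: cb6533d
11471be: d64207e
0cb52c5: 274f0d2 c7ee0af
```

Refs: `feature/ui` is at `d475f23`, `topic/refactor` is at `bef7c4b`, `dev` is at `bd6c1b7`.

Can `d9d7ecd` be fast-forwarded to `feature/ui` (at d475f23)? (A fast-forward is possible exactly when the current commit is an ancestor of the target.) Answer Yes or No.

A fast-forward from d9d7ecd to d475f23 is possible iff d9d7ecd is an ancestor of d475f23.
Ancestors of d475f23: {04eec26, 0cb52c5, 11471be, 258b46b, 274f0d2, aa35ad3, c7ee0af, cb6533d, cc3a8c3, d475f23, d64207e, d9d7ecd, e2ffda8, f7f2295}.
d9d7ecd is among them, so fast-forward is possible.

Yes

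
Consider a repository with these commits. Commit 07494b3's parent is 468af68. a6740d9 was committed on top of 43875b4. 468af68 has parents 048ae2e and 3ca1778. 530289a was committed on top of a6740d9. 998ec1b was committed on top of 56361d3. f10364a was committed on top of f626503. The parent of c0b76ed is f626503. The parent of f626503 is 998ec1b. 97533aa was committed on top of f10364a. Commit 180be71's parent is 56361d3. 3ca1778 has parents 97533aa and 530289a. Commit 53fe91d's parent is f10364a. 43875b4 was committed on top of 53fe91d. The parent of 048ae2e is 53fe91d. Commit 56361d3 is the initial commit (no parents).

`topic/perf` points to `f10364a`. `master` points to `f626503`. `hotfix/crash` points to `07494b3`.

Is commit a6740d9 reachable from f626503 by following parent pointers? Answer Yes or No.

Ancestors of f626503: {56361d3, 998ec1b, f626503}.
a6740d9 is not in that set, so it is not an ancestor of f626503.

No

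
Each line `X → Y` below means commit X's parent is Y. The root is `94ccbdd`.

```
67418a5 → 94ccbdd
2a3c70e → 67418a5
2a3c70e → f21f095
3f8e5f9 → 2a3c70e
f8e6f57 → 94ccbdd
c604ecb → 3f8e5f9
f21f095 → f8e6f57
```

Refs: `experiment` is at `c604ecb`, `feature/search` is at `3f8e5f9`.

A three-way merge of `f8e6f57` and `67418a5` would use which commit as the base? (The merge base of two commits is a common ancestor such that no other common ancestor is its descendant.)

Ancestors of f8e6f57: {94ccbdd, f8e6f57}.
Ancestors of 67418a5: {67418a5, 94ccbdd}.
Common ancestors: {94ccbdd}.
The only common ancestor is 94ccbdd, so it is the merge base.

94ccbdd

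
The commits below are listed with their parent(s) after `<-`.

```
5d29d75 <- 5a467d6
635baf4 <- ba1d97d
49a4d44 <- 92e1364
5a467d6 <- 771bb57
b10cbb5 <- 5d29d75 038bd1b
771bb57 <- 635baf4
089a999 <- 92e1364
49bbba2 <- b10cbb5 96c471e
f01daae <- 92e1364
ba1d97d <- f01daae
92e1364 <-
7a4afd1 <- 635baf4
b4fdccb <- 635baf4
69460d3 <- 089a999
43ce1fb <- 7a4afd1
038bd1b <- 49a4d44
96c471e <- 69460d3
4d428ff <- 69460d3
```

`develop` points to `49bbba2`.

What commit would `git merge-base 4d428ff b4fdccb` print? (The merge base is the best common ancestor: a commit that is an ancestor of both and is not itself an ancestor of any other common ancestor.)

Ancestors of 4d428ff: {089a999, 4d428ff, 69460d3, 92e1364}.
Ancestors of b4fdccb: {635baf4, 92e1364, b4fdccb, ba1d97d, f01daae}.
Common ancestors: {92e1364}.
The only common ancestor is 92e1364, so it is the merge base.

92e1364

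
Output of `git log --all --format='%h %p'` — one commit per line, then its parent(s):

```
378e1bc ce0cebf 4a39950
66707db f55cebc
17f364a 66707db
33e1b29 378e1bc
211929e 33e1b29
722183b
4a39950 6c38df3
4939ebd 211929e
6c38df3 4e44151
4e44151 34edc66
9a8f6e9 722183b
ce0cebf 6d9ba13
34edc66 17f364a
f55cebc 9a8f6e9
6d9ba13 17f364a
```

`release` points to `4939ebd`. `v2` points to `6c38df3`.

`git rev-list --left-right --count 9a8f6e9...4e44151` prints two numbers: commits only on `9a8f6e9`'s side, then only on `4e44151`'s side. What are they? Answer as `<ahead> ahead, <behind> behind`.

0 ahead, 5 behind

Reachable from 9a8f6e9: {722183b, 9a8f6e9}.
Reachable from 4e44151: {17f364a, 34edc66, 4e44151, 66707db, 722183b, 9a8f6e9, f55cebc}.
Only in 9a8f6e9's history (ahead): {} — 0.
Only in 4e44151's history (behind): {17f364a, 34edc66, 4e44151, 66707db, f55cebc} — 5.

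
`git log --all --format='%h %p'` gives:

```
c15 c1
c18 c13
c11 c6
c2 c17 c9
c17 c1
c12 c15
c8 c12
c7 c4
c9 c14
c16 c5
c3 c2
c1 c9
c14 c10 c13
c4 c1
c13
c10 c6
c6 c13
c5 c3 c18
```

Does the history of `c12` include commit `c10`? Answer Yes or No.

Ancestors of c12 (commits reachable by following parents): {c1, c10, c12, c13, c14, c15, c6, c9}.
c10 is in that set, so it is an ancestor of c12.

Yes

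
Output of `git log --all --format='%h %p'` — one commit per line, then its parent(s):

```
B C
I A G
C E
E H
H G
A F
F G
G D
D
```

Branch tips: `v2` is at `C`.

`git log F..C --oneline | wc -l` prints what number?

Reachable from C: {C, D, E, G, H}.
Reachable from F: {D, F, G}.
In C's history but not F's: {C, E, H} — 3 commits.

3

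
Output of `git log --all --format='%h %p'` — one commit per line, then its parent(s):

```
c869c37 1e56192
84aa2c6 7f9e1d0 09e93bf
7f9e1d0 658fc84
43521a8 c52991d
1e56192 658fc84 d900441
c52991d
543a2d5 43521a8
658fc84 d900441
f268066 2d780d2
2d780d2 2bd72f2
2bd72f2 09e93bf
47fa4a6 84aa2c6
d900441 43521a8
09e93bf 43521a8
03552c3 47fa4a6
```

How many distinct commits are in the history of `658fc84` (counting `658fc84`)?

Walking parent pointers from 658fc84: reachable set = {43521a8, 658fc84, c52991d, d900441}.
That is 4 commits.

4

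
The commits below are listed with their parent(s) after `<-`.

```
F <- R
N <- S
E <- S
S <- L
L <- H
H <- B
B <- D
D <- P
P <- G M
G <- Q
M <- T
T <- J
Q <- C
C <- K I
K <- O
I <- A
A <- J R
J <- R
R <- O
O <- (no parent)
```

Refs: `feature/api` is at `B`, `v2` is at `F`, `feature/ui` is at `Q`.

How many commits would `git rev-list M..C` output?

Reachable from C: {A, C, I, J, K, O, R}.
Reachable from M: {J, M, O, R, T}.
In C's history but not M's: {A, C, I, K} — 4 commits.

4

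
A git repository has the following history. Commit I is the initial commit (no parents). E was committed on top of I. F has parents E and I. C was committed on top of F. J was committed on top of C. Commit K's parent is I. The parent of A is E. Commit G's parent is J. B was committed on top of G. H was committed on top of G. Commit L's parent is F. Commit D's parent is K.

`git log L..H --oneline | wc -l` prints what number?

Reachable from H: {C, E, F, G, H, I, J}.
Reachable from L: {E, F, I, L}.
In H's history but not L's: {C, G, H, J} — 4 commits.

4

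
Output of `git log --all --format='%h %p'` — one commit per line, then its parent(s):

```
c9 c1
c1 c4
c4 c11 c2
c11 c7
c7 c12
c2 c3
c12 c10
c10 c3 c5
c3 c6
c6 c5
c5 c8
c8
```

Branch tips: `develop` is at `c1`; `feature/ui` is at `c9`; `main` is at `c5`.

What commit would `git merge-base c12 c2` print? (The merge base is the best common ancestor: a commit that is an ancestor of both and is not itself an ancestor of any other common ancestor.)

c3

Ancestors of c12: {c10, c12, c3, c5, c6, c8}.
Ancestors of c2: {c2, c3, c5, c6, c8}.
Common ancestors: {c3, c5, c6, c8}.
Among these, c3 is not an ancestor of any other common ancestor — it is the merge base.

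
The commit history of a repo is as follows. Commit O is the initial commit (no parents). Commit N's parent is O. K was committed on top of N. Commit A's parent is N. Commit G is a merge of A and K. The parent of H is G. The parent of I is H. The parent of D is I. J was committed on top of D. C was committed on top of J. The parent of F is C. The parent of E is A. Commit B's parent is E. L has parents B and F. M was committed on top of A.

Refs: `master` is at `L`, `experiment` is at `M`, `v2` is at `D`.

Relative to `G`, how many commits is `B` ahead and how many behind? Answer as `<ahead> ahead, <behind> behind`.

Reachable from B: {A, B, E, N, O}.
Reachable from G: {A, G, K, N, O}.
Only in B's history (ahead): {B, E} — 2.
Only in G's history (behind): {G, K} — 2.

2 ahead, 2 behind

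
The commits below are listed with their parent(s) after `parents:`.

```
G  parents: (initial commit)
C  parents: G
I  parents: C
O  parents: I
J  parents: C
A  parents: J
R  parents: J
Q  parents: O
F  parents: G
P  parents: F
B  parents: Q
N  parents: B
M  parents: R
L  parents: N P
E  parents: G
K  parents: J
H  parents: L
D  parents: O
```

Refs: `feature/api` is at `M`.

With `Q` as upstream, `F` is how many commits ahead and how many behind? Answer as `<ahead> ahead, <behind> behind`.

1 ahead, 4 behind

Reachable from F: {F, G}.
Reachable from Q: {C, G, I, O, Q}.
Only in F's history (ahead): {F} — 1.
Only in Q's history (behind): {C, I, O, Q} — 4.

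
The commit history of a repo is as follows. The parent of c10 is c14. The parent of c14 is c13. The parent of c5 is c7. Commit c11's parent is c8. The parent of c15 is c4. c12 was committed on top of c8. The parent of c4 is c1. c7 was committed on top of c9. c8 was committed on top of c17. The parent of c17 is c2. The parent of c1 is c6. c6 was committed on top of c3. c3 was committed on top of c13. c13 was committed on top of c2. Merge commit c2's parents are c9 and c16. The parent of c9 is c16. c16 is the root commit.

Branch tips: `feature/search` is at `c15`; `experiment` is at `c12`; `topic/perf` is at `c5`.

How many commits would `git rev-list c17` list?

Walking parent pointers from c17: reachable set = {c16, c17, c2, c9}.
That is 4 commits.

4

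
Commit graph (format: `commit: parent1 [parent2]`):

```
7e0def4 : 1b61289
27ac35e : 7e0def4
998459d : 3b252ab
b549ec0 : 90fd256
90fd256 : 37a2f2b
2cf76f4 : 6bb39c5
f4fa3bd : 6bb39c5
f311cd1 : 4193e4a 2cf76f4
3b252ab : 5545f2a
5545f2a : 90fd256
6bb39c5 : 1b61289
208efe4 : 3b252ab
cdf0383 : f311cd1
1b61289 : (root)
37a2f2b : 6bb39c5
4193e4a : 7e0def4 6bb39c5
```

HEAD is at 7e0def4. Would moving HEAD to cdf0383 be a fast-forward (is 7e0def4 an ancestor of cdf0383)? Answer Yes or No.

A fast-forward from 7e0def4 to cdf0383 is possible iff 7e0def4 is an ancestor of cdf0383.
Ancestors of cdf0383: {1b61289, 2cf76f4, 4193e4a, 6bb39c5, 7e0def4, cdf0383, f311cd1}.
7e0def4 is among them, so fast-forward is possible.

Yes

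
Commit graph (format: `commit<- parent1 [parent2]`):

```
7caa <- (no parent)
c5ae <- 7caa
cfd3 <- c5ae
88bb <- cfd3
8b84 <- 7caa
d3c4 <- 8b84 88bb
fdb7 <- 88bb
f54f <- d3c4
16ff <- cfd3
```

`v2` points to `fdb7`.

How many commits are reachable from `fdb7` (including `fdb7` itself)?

Walking parent pointers from fdb7: reachable set = {7caa, 88bb, c5ae, cfd3, fdb7}.
That is 5 commits.

5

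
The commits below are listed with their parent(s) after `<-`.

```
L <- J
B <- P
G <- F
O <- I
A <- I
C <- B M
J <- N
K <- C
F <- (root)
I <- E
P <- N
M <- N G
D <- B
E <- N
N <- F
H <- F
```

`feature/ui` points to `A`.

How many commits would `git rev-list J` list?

Walking parent pointers from J: reachable set = {F, J, N}.
That is 3 commits.

3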